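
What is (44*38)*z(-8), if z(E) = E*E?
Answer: 107008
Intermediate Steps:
z(E) = E²
(44*38)*z(-8) = (44*38)*(-8)² = 1672*64 = 107008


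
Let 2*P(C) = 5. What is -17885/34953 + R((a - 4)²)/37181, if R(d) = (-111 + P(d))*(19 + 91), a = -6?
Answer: -1082146240/1299587493 ≈ -0.83268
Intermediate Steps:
P(C) = 5/2 (P(C) = (½)*5 = 5/2)
R(d) = -11935 (R(d) = (-111 + 5/2)*(19 + 91) = -217/2*110 = -11935)
-17885/34953 + R((a - 4)²)/37181 = -17885/34953 - 11935/37181 = -1082146240/1299587493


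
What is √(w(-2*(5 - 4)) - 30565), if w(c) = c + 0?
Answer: I*√30567 ≈ 174.83*I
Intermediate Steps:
w(c) = c
√(w(-2*(5 - 4)) - 30565) = √(-2*(5 - 4) - 30565) = √(-2*1 - 30565) = √(-2 - 30565) = √(-30567) = I*√30567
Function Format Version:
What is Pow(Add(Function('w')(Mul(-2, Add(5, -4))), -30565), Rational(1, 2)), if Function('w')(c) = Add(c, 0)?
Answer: Mul(I, Pow(30567, Rational(1, 2))) ≈ Mul(174.83, I)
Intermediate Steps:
Function('w')(c) = c
Pow(Add(Function('w')(Mul(-2, Add(5, -4))), -30565), Rational(1, 2)) = Pow(Add(Mul(-2, Add(5, -4)), -30565), Rational(1, 2)) = Pow(Add(Mul(-2, 1), -30565), Rational(1, 2)) = Pow(Add(-2, -30565), Rational(1, 2)) = Pow(-30567, Rational(1, 2)) = Mul(I, Pow(30567, Rational(1, 2)))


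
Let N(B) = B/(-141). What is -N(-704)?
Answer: -704/141 ≈ -4.9929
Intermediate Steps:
N(B) = -B/141 (N(B) = B*(-1/141) = -B/141)
-N(-704) = -(-1)*(-704)/141 = -1*704/141 = -704/141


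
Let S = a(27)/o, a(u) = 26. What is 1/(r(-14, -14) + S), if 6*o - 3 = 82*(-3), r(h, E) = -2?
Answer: -81/214 ≈ -0.37850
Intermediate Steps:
o = -81/2 (o = ½ + (82*(-3))/6 = ½ + (⅙)*(-246) = ½ - 41 = -81/2 ≈ -40.500)
S = -52/81 (S = 26/(-81/2) = 26*(-2/81) = -52/81 ≈ -0.64198)
1/(r(-14, -14) + S) = 1/(-2 - 52/81) = 1/(-214/81) = -81/214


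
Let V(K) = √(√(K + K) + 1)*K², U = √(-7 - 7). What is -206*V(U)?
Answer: 2884*√(1 + 2^(¾)*7^(¼)*√I) ≈ 5178.7 + 1553.4*I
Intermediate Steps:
U = I*√14 (U = √(-14) = I*√14 ≈ 3.7417*I)
V(K) = K²*√(1 + √2*√K) (V(K) = √(√(2*K) + 1)*K² = √(√2*√K + 1)*K² = √(1 + √2*√K)*K² = K²*√(1 + √2*√K))
-206*V(U) = -206*(I*√14)²*√(1 + √2*√(I*√14)) = -(-2884)*√(1 + √2*(14^(¼)*√I)) = -(-2884)*√(1 + 2^(¾)*7^(¼)*√I) = 2884*√(1 + 2^(¾)*7^(¼)*√I)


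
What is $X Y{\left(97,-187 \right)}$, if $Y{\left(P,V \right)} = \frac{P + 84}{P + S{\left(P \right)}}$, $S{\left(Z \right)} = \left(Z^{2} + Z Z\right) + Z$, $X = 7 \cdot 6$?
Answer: $\frac{543}{1358} \approx 0.39985$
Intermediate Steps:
$X = 42$
$S{\left(Z \right)} = Z + 2 Z^{2}$ ($S{\left(Z \right)} = \left(Z^{2} + Z^{2}\right) + Z = 2 Z^{2} + Z = Z + 2 Z^{2}$)
$Y{\left(P,V \right)} = \frac{84 + P}{P + P \left(1 + 2 P\right)}$ ($Y{\left(P,V \right)} = \frac{P + 84}{P + P \left(1 + 2 P\right)} = \frac{84 + P}{P + P \left(1 + 2 P\right)}$)
$X Y{\left(97,-187 \right)} = 42 \frac{84 + 97}{2 \cdot 97 \left(1 + 97\right)} = 42 \cdot \frac{1}{2} \cdot \frac{1}{97} \cdot \frac{1}{98} \cdot 181 = 42 \cdot \frac{181}{19012} = \frac{543}{1358}$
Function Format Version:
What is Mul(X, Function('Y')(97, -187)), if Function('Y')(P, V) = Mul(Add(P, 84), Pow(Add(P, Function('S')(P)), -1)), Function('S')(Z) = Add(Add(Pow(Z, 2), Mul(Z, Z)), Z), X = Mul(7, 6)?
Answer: Rational(543, 1358) ≈ 0.39985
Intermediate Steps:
X = 42
Function('S')(Z) = Add(Z, Mul(2, Pow(Z, 2))) (Function('S')(Z) = Add(Add(Pow(Z, 2), Pow(Z, 2)), Z) = Add(Mul(2, Pow(Z, 2)), Z) = Add(Z, Mul(2, Pow(Z, 2))))
Function('Y')(P, V) = Mul(Pow(Add(P, Mul(P, Add(1, Mul(2, P)))), -1), Add(84, P)) (Function('Y')(P, V) = Mul(Add(P, 84), Pow(Add(P, Mul(P, Add(1, Mul(2, P)))), -1)) = Mul(Add(84, P), Pow(Add(P, Mul(P, Add(1, Mul(2, P)))), -1)) = Mul(Pow(Add(P, Mul(P, Add(1, Mul(2, P)))), -1), Add(84, P)))
Mul(X, Function('Y')(97, -187)) = Mul(42, Mul(Rational(1, 2), Pow(97, -1), Pow(Add(1, 97), -1), Add(84, 97))) = Mul(42, Mul(Rational(1, 2), Rational(1, 97), Pow(98, -1), 181)) = Mul(42, Mul(Rational(1, 2), Rational(1, 97), Rational(1, 98), 181)) = Mul(42, Rational(181, 19012)) = Rational(543, 1358)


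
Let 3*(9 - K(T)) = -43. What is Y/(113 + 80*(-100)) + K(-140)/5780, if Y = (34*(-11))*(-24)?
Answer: -469975/414426 ≈ -1.1340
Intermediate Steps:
K(T) = 70/3 (K(T) = 9 - ⅓*(-43) = 9 + 43/3 = 70/3)
Y = 8976 (Y = -374*(-24) = 8976)
Y/(113 + 80*(-100)) + K(-140)/5780 = 8976/(113 + 80*(-100)) + (70/3)/5780 = 8976/(113 - 8000) + (70/3)*(1/5780) = 8976/(-7887) + 7/1734 = 8976*(-1/7887) + 7/1734 = -272/239 + 7/1734 = -469975/414426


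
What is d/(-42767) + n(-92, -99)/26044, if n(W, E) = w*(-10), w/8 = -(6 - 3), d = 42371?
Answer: -273311561/278455937 ≈ -0.98153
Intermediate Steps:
w = -24 (w = 8*(-(6 - 3)) = 8*(-1*3) = 8*(-3) = -24)
n(W, E) = 240 (n(W, E) = -24*(-10) = 240)
d/(-42767) + n(-92, -99)/26044 = 42371/(-42767) + 240/26044 = 42371*(-1/42767) + 240*(1/26044) = -42371/42767 + 60/6511 = -273311561/278455937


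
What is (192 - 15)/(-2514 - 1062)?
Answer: -59/1192 ≈ -0.049497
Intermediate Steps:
(192 - 15)/(-2514 - 1062) = 177/(-3576) = 177*(-1/3576) = -59/1192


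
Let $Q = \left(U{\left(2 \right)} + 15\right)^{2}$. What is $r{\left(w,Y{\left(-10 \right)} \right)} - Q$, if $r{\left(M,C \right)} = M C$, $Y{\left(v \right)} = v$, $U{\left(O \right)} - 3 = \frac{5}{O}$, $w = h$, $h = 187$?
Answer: $- \frac{9161}{4} \approx -2290.3$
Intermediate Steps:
$w = 187$
$U{\left(O \right)} = 3 + \frac{5}{O}$
$r{\left(M,C \right)} = C M$
$Q = \frac{1681}{4}$ ($Q = \left(\left(3 + \frac{5}{2}\right) + 15\right)^{2} = \left(\frac{11}{2} + 15\right)^{2} = \left(\frac{41}{2}\right)^{2} = \frac{1681}{4} \approx 420.25$)
$r{\left(w,Y{\left(-10 \right)} \right)} - Q = \left(-10\right) 187 - \frac{1681}{4} = -1870 - \frac{1681}{4} = - \frac{9161}{4}$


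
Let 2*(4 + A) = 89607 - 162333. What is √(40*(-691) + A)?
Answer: I*√64007 ≈ 253.0*I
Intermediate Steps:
A = -36367 (A = -4 + (89607 - 162333)/2 = -4 + (½)*(-72726) = -4 - 36363 = -36367)
√(40*(-691) + A) = √(40*(-691) - 36367) = √(-27640 - 36367) = √(-64007) = I*√64007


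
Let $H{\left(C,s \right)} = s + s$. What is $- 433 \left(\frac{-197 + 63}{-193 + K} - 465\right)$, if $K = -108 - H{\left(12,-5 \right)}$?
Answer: $\frac{58533373}{291} \approx 2.0115 \cdot 10^{5}$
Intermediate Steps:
$H{\left(C,s \right)} = 2 s$
$K = -98$ ($K = -108 - 2 \left(-5\right) = -108 - -10 = -108 + 10 = -98$)
$- 433 \left(\frac{-197 + 63}{-193 + K} - 465\right) = - 433 \left(\frac{-197 + 63}{-193 - 98} - 465\right) = - 433 \left(- \frac{134}{-291} - 465\right) = - 433 \left(\left(-134\right) \left(- \frac{1}{291}\right) - 465\right) = - 433 \left(\frac{134}{291} - 465\right) = \left(-433\right) \left(- \frac{135181}{291}\right) = \frac{58533373}{291}$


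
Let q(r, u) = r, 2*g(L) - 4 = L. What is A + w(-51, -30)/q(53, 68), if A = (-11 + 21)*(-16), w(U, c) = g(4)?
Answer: -8476/53 ≈ -159.92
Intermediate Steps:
g(L) = 2 + L/2
w(U, c) = 4 (w(U, c) = 2 + (1/2)*4 = 2 + 2 = 4)
A = -160 (A = 10*(-16) = -160)
A + w(-51, -30)/q(53, 68) = -160 + 4/53 = -8476/53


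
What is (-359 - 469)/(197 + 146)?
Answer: -828/343 ≈ -2.4140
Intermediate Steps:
(-359 - 469)/(197 + 146) = -828/343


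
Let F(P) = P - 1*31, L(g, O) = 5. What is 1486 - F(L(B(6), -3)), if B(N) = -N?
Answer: 1512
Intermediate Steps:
F(P) = -31 + P (F(P) = P - 31 = -31 + P)
1486 - F(L(B(6), -3)) = 1486 - (-31 + 5) = 1486 - 1*(-26) = 1486 + 26 = 1512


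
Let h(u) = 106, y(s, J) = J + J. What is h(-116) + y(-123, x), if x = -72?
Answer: -38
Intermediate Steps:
y(s, J) = 2*J
h(-116) + y(-123, x) = 106 + 2*(-72) = 106 - 144 = -38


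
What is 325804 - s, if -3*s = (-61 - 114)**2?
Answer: 1008037/3 ≈ 3.3601e+5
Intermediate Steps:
s = -30625/3 (s = -(-61 - 114)**2/3 = -1/3*(-175)**2 = -1/3*30625 = -30625/3 ≈ -10208.)
325804 - s = 325804 - 1*(-30625/3) = 325804 + 30625/3 = 1008037/3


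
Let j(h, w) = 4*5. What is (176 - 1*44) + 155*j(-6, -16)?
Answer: 3232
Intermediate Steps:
j(h, w) = 20
(176 - 1*44) + 155*j(-6, -16) = (176 - 1*44) + 155*20 = (176 - 44) + 3100 = 132 + 3100 = 3232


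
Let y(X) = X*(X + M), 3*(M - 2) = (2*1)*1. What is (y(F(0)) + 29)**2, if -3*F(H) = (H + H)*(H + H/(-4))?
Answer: 841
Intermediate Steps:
M = 8/3 (M = 2 + ((2*1)*1)/3 = 2 + (2*1)/3 = 2 + (1/3)*2 = 2 + 2/3 = 8/3 ≈ 2.6667)
F(H) = -H**2/2 (F(H) = -(H + H)*(H + H/(-4))/3 = -2*H*(H + H*(-1/4))/3 = -2*H*(H - H/4)/3 = -2*H*3*H/4/3 = -H**2/2)
y(X) = X*(8/3 + X) (y(X) = X*(X + 8/3) = X*(8/3 + X))
(y(F(0)) + 29)**2 = ((-1/2*0**2)*(8 + 3*(-1/2*0**2))/3 + 29)**2 = ((-1/2*0)*(8 + 3*(-1/2*0))/3 + 29)**2 = ((1/3)*0*(8 + 3*0) + 29)**2 = ((1/3)*0*(8 + 0) + 29)**2 = ((1/3)*0*8 + 29)**2 = (0 + 29)**2 = 29**2 = 841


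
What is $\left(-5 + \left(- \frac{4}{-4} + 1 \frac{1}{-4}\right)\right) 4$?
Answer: $-17$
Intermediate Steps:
$\left(-5 + \left(- \frac{4}{-4} + 1 \frac{1}{-4}\right)\right) 4 = \left(-5 + \left(\left(-4\right) \left(- \frac{1}{4}\right) + 1 \left(- \frac{1}{4}\right)\right)\right) 4 = \left(-5 + \left(1 - \frac{1}{4}\right)\right) 4 = \left(-5 + \frac{3}{4}\right) 4 = \left(- \frac{17}{4}\right) 4 = -17$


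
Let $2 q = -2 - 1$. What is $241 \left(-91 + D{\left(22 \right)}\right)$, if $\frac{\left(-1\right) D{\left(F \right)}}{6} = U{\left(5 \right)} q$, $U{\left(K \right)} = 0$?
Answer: $-21931$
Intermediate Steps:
$q = - \frac{3}{2}$ ($q = \frac{-2 - 1}{2} = \frac{1}{2} \left(-3\right) = - \frac{3}{2} \approx -1.5$)
$D{\left(F \right)} = 0$ ($D{\left(F \right)} = - 6 \cdot 0 \left(- \frac{3}{2}\right) = \left(-6\right) 0 = 0$)
$241 \left(-91 + D{\left(22 \right)}\right) = 241 \left(-91 + 0\right) = 241 \left(-91\right) = -21931$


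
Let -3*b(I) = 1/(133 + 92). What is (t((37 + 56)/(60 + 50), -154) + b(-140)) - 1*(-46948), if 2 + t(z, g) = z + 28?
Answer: 697576433/14850 ≈ 46975.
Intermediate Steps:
t(z, g) = 26 + z (t(z, g) = -2 + (z + 28) = -2 + (28 + z) = 26 + z)
b(I) = -1/675 (b(I) = -1/(3*(133 + 92)) = -1/3/225 = -1/3*1/225 = -1/675)
(t((37 + 56)/(60 + 50), -154) + b(-140)) - 1*(-46948) = ((26 + (37 + 56)/(60 + 50)) - 1/675) - 1*(-46948) = ((26 + 93/110) - 1/675) + 46948 = (2953/110 - 1/675) + 46948 = 398633/14850 + 46948 = 697576433/14850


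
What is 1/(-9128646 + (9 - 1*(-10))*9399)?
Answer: -1/8950065 ≈ -1.1173e-7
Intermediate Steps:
1/(-9128646 + (9 - 1*(-10))*9399) = 1/(-9128646 + (9 + 10)*9399) = 1/(-9128646 + 19*9399) = 1/(-9128646 + 178581) = 1/(-8950065) = -1/8950065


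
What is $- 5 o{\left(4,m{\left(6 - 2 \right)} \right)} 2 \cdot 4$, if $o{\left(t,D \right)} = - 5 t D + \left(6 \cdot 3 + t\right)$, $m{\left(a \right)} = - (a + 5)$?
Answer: $-8080$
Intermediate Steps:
$m{\left(a \right)} = -5 - a$ ($m{\left(a \right)} = - (5 + a) = -5 - a$)
$o{\left(t,D \right)} = 18 + t - 5 D t$ ($o{\left(t,D \right)} = - 5 D t + \left(18 + t\right) = 18 + t - 5 D t$)
$- 5 o{\left(4,m{\left(6 - 2 \right)} \right)} 2 \cdot 4 = - 5 \left(18 + 4 - 5 \left(-5 - \left(6 - 2\right)\right) 4\right) 2 \cdot 4 = - 5 \left(18 + 4 - 5 \left(-5 - 4\right) 4\right) 8 = - 5 \left(18 + 4 - \left(-45\right) 4\right) 8 = - 5 \left(18 + 4 + 180\right) 8 = \left(-5\right) 202 \cdot 8 = \left(-1010\right) 8 = -8080$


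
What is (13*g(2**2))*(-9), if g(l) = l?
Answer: -468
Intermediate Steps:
(13*g(2**2))*(-9) = (13*2**2)*(-9) = (13*4)*(-9) = 52*(-9) = -468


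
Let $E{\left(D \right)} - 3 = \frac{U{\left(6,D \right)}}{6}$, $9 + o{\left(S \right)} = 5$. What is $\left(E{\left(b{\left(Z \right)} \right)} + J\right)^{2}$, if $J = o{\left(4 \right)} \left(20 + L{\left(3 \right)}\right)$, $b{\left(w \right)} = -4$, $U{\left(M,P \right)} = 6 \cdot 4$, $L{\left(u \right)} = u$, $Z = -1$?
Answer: $7225$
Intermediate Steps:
$o{\left(S \right)} = -4$ ($o{\left(S \right)} = -9 + 5 = -4$)
$U{\left(M,P \right)} = 24$
$E{\left(D \right)} = 7$ ($E{\left(D \right)} = 3 + \frac{24}{6} = 3 + 24 \cdot \frac{1}{6} = 3 + 4 = 7$)
$J = -92$ ($J = - 4 \left(20 + 3\right) = \left(-4\right) 23 = -92$)
$\left(E{\left(b{\left(Z \right)} \right)} + J\right)^{2} = \left(7 - 92\right)^{2} = \left(-85\right)^{2} = 7225$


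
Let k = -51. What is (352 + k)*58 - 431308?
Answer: -413850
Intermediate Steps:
(352 + k)*58 - 431308 = (352 - 51)*58 - 431308 = 301*58 - 431308 = 17458 - 431308 = -413850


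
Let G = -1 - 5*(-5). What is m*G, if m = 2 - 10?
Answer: -192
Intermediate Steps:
m = -8
G = 24 (G = -1 + 25 = 24)
m*G = -8*24 = -192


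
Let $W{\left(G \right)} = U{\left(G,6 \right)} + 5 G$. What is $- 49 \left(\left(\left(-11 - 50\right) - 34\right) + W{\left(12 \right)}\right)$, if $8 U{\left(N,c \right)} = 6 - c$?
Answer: $1715$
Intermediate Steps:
$U{\left(N,c \right)} = \frac{3}{4} - \frac{c}{8}$ ($U{\left(N,c \right)} = \frac{6 - c}{8} = \frac{3}{4} - \frac{c}{8}$)
$W{\left(G \right)} = 5 G$ ($W{\left(G \right)} = \left(\frac{3}{4} - \frac{3}{4}\right) + 5 G = 0 + 5 G = 5 G$)
$- 49 \left(\left(\left(-11 - 50\right) - 34\right) + W{\left(12 \right)}\right) = - 49 \left(\left(\left(-11 - 50\right) - 34\right) + 5 \cdot 12\right) = - 49 \left(\left(-61 - 34\right) + 60\right) = - 49 \left(-95 + 60\right) = \left(-49\right) \left(-35\right) = 1715$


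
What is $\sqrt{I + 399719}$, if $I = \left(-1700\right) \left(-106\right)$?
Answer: $\sqrt{579919} \approx 761.52$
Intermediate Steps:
$I = 180200$
$\sqrt{I + 399719} = \sqrt{180200 + 399719} = \sqrt{579919}$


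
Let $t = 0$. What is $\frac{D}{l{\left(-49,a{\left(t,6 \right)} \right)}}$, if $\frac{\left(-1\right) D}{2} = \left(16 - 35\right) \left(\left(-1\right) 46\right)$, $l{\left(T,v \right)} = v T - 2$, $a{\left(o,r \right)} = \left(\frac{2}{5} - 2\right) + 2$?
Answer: $\frac{2185}{27} \approx 80.926$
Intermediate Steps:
$a{\left(o,r \right)} = \frac{2}{5}$ ($a{\left(o,r \right)} = \left(2 \cdot \frac{1}{5} - 2\right) + 2 = \left(\frac{2}{5} - 2\right) + 2 = - \frac{8}{5} + 2 = \frac{2}{5}$)
$l{\left(T,v \right)} = -2 + T v$ ($l{\left(T,v \right)} = T v - 2 = -2 + T v$)
$D = -1748$ ($D = - 2 \left(16 - 35\right) \left(\left(-1\right) 46\right) = - 2 \left(\left(-19\right) \left(-46\right)\right) = \left(-2\right) 874 = -1748$)
$\frac{D}{l{\left(-49,a{\left(t,6 \right)} \right)}} = - \frac{1748}{-2 - \frac{98}{5}} = - \frac{1748}{- \frac{108}{5}} = \left(-1748\right) \left(- \frac{5}{108}\right) = \frac{2185}{27}$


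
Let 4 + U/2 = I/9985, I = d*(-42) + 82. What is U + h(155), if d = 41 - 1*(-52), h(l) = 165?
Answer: 1559997/9985 ≈ 156.23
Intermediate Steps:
d = 93 (d = 41 + 52 = 93)
I = -3824 (I = 93*(-42) + 82 = -3906 + 82 = -3824)
U = -87528/9985 (U = -8 + 2*(-3824/9985) = -8 - 7648/9985 = -87528/9985 ≈ -8.7659)
U + h(155) = -87528/9985 + 165 = 1559997/9985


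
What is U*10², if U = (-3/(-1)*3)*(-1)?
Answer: -900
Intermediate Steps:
U = -9 (U = (-3*(-1)*3)*(-1) = (3*3)*(-1) = 9*(-1) = -9)
U*10² = -9*10² = -9*100 = -900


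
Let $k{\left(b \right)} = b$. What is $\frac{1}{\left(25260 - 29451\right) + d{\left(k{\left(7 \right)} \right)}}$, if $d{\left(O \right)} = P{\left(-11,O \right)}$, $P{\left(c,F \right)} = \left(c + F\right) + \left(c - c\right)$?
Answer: $- \frac{1}{4195} \approx -0.00023838$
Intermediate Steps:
$P{\left(c,F \right)} = F + c$ ($P{\left(c,F \right)} = \left(F + c\right) + 0 = F + c$)
$d{\left(O \right)} = -11 + O$ ($d{\left(O \right)} = O - 11 = -11 + O$)
$\frac{1}{\left(25260 - 29451\right) + d{\left(k{\left(7 \right)} \right)}} = \frac{1}{\left(25260 - 29451\right) + \left(-11 + 7\right)} = \frac{1}{-4191 - 4} = \frac{1}{-4195} = - \frac{1}{4195}$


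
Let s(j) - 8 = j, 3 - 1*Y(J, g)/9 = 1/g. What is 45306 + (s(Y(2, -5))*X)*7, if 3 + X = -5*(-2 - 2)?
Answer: 248426/5 ≈ 49685.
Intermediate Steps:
Y(J, g) = 27 - 9/g
X = 17 (X = -3 - 5*(-2 - 2) = -3 - 5*(-4) = -3 + 20 = 17)
s(j) = 8 + j
45306 + (s(Y(2, -5))*X)*7 = 45306 + ((8 + (27 - 9/(-5)))*17)*7 = 45306 + ((8 + (27 - 9*(-1/5)))*17)*7 = 45306 + ((8 + (27 + 9/5))*17)*7 = 45306 + ((8 + 144/5)*17)*7 = 45306 + ((184/5)*17)*7 = 45306 + (3128/5)*7 = 45306 + 21896/5 = 248426/5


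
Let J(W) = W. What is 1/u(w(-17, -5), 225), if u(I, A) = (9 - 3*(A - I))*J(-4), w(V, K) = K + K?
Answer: 1/2784 ≈ 0.00035920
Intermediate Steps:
w(V, K) = 2*K
u(I, A) = -36 - 12*I + 12*A (u(I, A) = (9 - 3*(A - I))*(-4) = (9 + (-3*A + 3*I))*(-4) = (9 - 3*A + 3*I)*(-4) = -36 - 12*I + 12*A)
1/u(w(-17, -5), 225) = 1/(-36 - 24*(-5) + 12*225) = 1/(-36 - 12*(-10) + 2700) = 1/(-36 + 120 + 2700) = 1/2784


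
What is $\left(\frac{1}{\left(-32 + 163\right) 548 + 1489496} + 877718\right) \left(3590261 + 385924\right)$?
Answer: $\frac{1816277662627340635}{520428} \approx 3.49 \cdot 10^{12}$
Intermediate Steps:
$\left(\frac{1}{\left(-32 + 163\right) 548 + 1489496} + 877718\right) \left(3590261 + 385924\right) = \left(\frac{1}{131 \cdot 548 + 1489496} + 877718\right) 3976185 = \left(\frac{1}{71788 + 1489496} + 877718\right) 3976185 = \left(\frac{1}{1561284} + 877718\right) 3976185 = \frac{1370367069913}{1561284} \cdot 3976185 = \frac{1816277662627340635}{520428}$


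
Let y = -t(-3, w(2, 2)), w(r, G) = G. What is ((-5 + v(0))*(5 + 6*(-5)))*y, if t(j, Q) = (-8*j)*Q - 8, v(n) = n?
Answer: -5000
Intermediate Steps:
t(j, Q) = -8 - 8*Q*j (t(j, Q) = -8*Q*j - 8 = -8 - 8*Q*j)
y = -40 (y = -(-8 - 8*2*(-3)) = -(-8 + 48) = -1*40 = -40)
((-5 + v(0))*(5 + 6*(-5)))*y = ((-5 + 0)*(5 + 6*(-5)))*(-40) = -5*(5 - 30)*(-40) = -5*(-25)*(-40) = 125*(-40) = -5000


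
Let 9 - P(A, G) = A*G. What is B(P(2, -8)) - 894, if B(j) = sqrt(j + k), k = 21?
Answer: -894 + sqrt(46) ≈ -887.22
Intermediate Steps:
P(A, G) = 9 - A*G
B(j) = sqrt(21 + j) (B(j) = sqrt(j + 21) = sqrt(21 + j))
B(P(2, -8)) - 894 = sqrt(21 + (9 - 1*2*(-8))) - 894 = sqrt(21 + (9 + 16)) - 894 = sqrt(21 + 25) - 894 = sqrt(46) - 894 = -894 + sqrt(46)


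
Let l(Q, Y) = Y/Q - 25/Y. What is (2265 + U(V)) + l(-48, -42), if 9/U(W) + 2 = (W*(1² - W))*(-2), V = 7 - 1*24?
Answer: 116134691/51240 ≈ 2266.5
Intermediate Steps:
l(Q, Y) = -25/Y + Y/Q
V = -17 (V = 7 - 24 = -17)
U(W) = 9/(-2 - 2*W*(1 - W)) (U(W) = 9/(-2 + (W*(1² - W))*(-2)) = 9/(-2 + (W*(1 - W))*(-2)) = 9/(-2 - 2*W*(1 - W)))
(2265 + U(V)) + l(-48, -42) = (2265 + 9/(2*(-1 + (-17)² - 1*(-17)))) + (-25/(-42) - 42/(-48)) = (2265 + 9/(2*(-1 + 289 + 17))) + (-25*(-1/42) - 42*(-1/48)) = (2265 + (9/2)/305) + (25/42 + 7/8) = (2265 + (9/2)*(1/305)) + 247/168 = (2265 + 9/610) + 247/168 = 1381659/610 + 247/168 = 116134691/51240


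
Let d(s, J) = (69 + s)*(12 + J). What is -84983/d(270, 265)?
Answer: -84983/93903 ≈ -0.90501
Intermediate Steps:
d(s, J) = (12 + J)*(69 + s)
-84983/d(270, 265) = -84983/(828 + 12*270 + 69*265 + 265*270) = -84983/(828 + 3240 + 18285 + 71550) = -84983/93903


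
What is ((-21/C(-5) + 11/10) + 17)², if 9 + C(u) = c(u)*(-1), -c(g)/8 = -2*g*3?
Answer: 3924361/12100 ≈ 324.33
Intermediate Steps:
c(g) = 48*g (c(g) = -(-16)*g*3 = -(-16)*3*g = -(-48)*g = 48*g)
C(u) = -9 - 48*u (C(u) = -9 + (48*u)*(-1) = -9 - 48*u)
((-21/C(-5) + 11/10) + 17)² = ((-21/(-9 - 48*(-5)) + 11/10) + 17)² = ((-21/(-9 + 240) + 11*(⅒)) + 17)² = ((-21/231 + 11/10) + 17)² = ((-21*1/231 + 11/10) + 17)² = ((-1/11 + 11/10) + 17)² = (111/110 + 17)² = (1981/110)² = 3924361/12100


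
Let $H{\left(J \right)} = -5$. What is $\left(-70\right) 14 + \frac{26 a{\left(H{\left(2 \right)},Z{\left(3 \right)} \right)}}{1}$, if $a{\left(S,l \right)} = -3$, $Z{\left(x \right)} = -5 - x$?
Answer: $-1058$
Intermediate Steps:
$\left(-70\right) 14 + \frac{26 a{\left(H{\left(2 \right)},Z{\left(3 \right)} \right)}}{1} = \left(-70\right) 14 + \frac{26 \left(-3\right)}{1} = -980 - 78 = -1058$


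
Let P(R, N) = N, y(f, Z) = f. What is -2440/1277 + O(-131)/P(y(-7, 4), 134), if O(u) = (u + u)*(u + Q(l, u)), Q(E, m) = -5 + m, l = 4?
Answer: 44502149/85559 ≈ 520.13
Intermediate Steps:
O(u) = 2*u*(-5 + 2*u) (O(u) = (u + u)*(u + (-5 + u)) = (2*u)*(-5 + 2*u) = 2*u*(-5 + 2*u))
-2440/1277 + O(-131)/P(y(-7, 4), 134) = -2440/1277 + (2*(-131)*(-5 + 2*(-131)))/134 = -2440*1/1277 + (2*(-131)*(-5 - 262))*(1/134) = -2440/1277 + (2*(-131)*(-267))*(1/134) = -2440/1277 + 69954*(1/134) = -2440/1277 + 34977/67 = 44502149/85559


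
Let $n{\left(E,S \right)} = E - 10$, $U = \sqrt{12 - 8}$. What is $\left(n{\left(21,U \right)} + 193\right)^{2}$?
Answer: $41616$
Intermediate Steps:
$U = 2$ ($U = \sqrt{4} = 2$)
$n{\left(E,S \right)} = -10 + E$
$\left(n{\left(21,U \right)} + 193\right)^{2} = \left(\left(-10 + 21\right) + 193\right)^{2} = \left(11 + 193\right)^{2} = 204^{2} = 41616$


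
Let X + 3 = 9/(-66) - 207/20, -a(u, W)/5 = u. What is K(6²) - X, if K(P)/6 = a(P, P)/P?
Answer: -3633/220 ≈ -16.514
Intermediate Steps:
a(u, W) = -5*u
K(P) = -30 (K(P) = 6*((-5*P)/P) = 6*(-5) = -30)
X = -2967/220 (X = -3 + (9/(-66) - 207/20) = -3 + (9*(-1/66) - 207*1/20) = -3 + (-3/22 - 207/20) = -3 - 2307/220 = -2967/220 ≈ -13.486)
K(6²) - X = -30 - 1*(-2967/220) = -30 + 2967/220 = -3633/220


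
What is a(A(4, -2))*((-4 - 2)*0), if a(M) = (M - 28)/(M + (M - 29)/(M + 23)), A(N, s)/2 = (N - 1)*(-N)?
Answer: 0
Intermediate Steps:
A(N, s) = -2*N*(-1 + N) (A(N, s) = 2*((N - 1)*(-N)) = 2*((-1 + N)*(-N)) = 2*(-N*(-1 + N)) = -2*N*(-1 + N))
a(M) = (-28 + M)/(M + (-29 + M)/(23 + M))
a(A(4, -2))*((-4 - 2)*0) = ((-644 + (2*4*(1 - 1*4))² - 10*4*(1 - 1*4))/(-29 + (2*4*(1 - 1*4))² + 24*(2*4*(1 - 1*4))))*((-4 - 2)*0) = ((-644 + (2*4*(1 - 4))² - 10*4*(1 - 4))/(-29 + (2*4*(1 - 4))² + 24*(2*4*(1 - 4))))*(-6*0) = ((-644 + (2*4*(-3))² - 10*4*(-3))/(-29 + (2*4*(-3))² + 24*(2*4*(-3))))*0 = ((-644 + (-24)² - 5*(-24))/(-29 + (-24)² + 24*(-24)))*0 = ((-644 + 576 + 120)/(-29 + 576 - 576))*0 = (52/(-29))*0 = -1/29*52*0 = -52/29*0 = 0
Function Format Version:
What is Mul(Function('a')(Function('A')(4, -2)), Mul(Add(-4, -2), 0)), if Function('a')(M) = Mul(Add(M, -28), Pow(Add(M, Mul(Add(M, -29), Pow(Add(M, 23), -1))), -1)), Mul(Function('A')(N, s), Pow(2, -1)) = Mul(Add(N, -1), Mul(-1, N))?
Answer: 0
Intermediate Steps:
Function('A')(N, s) = Mul(-2, N, Add(-1, N)) (Function('A')(N, s) = Mul(2, Mul(Add(N, -1), Mul(-1, N))) = Mul(2, Mul(Add(-1, N), Mul(-1, N))) = Mul(2, Mul(-1, N, Add(-1, N))) = Mul(-2, N, Add(-1, N)))
Function('a')(M) = Mul(Pow(Add(M, Mul(Pow(Add(23, M), -1), Add(-29, M))), -1), Add(-28, M)) (Function('a')(M) = Mul(Add(-28, M), Pow(Add(M, Mul(Add(-29, M), Pow(Add(23, M), -1))), -1)) = Mul(Add(-28, M), Pow(Add(M, Mul(Pow(Add(23, M), -1), Add(-29, M))), -1)) = Mul(Pow(Add(M, Mul(Pow(Add(23, M), -1), Add(-29, M))), -1), Add(-28, M)))
Mul(Function('a')(Function('A')(4, -2)), Mul(Add(-4, -2), 0)) = Mul(Mul(Pow(Add(-29, Pow(Mul(2, 4, Add(1, Mul(-1, 4))), 2), Mul(24, Mul(2, 4, Add(1, Mul(-1, 4))))), -1), Add(-644, Pow(Mul(2, 4, Add(1, Mul(-1, 4))), 2), Mul(-5, Mul(2, 4, Add(1, Mul(-1, 4)))))), Mul(Add(-4, -2), 0)) = Mul(Mul(Pow(Add(-29, Pow(Mul(2, 4, Add(1, -4)), 2), Mul(24, Mul(2, 4, Add(1, -4)))), -1), Add(-644, Pow(Mul(2, 4, Add(1, -4)), 2), Mul(-5, Mul(2, 4, Add(1, -4))))), Mul(-6, 0)) = Mul(Mul(Pow(Add(-29, Pow(Mul(2, 4, -3), 2), Mul(24, Mul(2, 4, -3))), -1), Add(-644, Pow(Mul(2, 4, -3), 2), Mul(-5, Mul(2, 4, -3)))), 0) = Mul(Mul(Pow(Add(-29, Pow(-24, 2), Mul(24, -24)), -1), Add(-644, Pow(-24, 2), Mul(-5, -24))), 0) = Mul(Mul(Pow(Add(-29, 576, -576), -1), Add(-644, 576, 120)), 0) = Mul(Mul(Pow(-29, -1), 52), 0) = Mul(Mul(Rational(-1, 29), 52), 0) = Mul(Rational(-52, 29), 0) = 0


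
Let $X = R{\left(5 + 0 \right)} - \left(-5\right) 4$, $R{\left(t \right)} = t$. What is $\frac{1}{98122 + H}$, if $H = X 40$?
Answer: $\frac{1}{99122} \approx 1.0089 \cdot 10^{-5}$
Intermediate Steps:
$X = 25$ ($X = \left(5 + 0\right) - \left(-5\right) 4 = 5 - -20 = 5 + 20 = 25$)
$H = 1000$ ($H = 25 \cdot 40 = 1000$)
$\frac{1}{98122 + H} = \frac{1}{98122 + 1000} = \frac{1}{99122}$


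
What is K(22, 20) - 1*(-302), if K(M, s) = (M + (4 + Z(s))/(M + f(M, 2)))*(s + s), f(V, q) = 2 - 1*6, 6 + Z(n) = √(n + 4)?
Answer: 10598/9 + 40*√6/9 ≈ 1188.4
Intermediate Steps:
Z(n) = -6 + √(4 + n) (Z(n) = -6 + √(n + 4) = -6 + √(4 + n))
f(V, q) = -4 (f(V, q) = 2 - 6 = -4)
K(M, s) = 2*s*(M + (-2 + √(4 + s))/(-4 + M)) (K(M, s) = (M + (4 + (-6 + √(4 + s)))/(M - 4))*(s + s) = (M + (-2 + √(4 + s))/(-4 + M))*(2*s) = 2*s*(M + (-2 + √(4 + s))/(-4 + M)))
K(22, 20) - 1*(-302) = 2*20*(-2 + 22² + √(4 + 20) - 4*22)/(-4 + 22) - 1*(-302) = 2*20*(-2 + 484 + √24 - 88)/18 + 302 = 2*20*(1/18)*(-2 + 484 + 2*√6 - 88) + 302 = 2*20*(1/18)*(394 + 2*√6) + 302 = (7880/9 + 40*√6/9) + 302 = 10598/9 + 40*√6/9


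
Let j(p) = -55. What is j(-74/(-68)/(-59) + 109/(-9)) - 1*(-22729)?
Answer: 22674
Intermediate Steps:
j(-74/(-68)/(-59) + 109/(-9)) - 1*(-22729) = -55 - 1*(-22729) = -55 + 22729 = 22674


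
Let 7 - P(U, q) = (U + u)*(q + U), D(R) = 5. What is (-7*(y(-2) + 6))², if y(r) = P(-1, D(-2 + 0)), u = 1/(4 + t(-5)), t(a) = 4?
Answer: 53361/4 ≈ 13340.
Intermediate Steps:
u = ⅛ (u = 1/(4 + 4) = 1/8 = ⅛ ≈ 0.12500)
P(U, q) = 7 - (⅛ + U)*(U + q) (P(U, q) = 7 - (U + ⅛)*(q + U) = 7 - (⅛ + U)*(U + q))
y(r) = 21/2 (y(r) = 7 - 1*(-1)² - ⅛*(-1) - ⅛*5 - 1*(-1)*5 = 7 - 1*1 + ⅛ - 5/8 + 5 = 7 - 1 + ⅛ - 5/8 + 5 = 21/2)
(-7*(y(-2) + 6))² = (-7*(21/2 + 6))² = (-7*33/2)² = (-231/2)² = 53361/4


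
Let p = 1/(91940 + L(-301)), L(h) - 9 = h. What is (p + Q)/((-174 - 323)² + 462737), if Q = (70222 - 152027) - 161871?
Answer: -7444139349/21682267136 ≈ -0.34333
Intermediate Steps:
L(h) = 9 + h
p = 1/91648 (p = 1/(91940 + (9 - 301)) = 1/(91940 - 292) = 1/91648 ≈ 1.0911e-5)
Q = -243676 (Q = -81805 - 161871 = -243676)
(p + Q)/((-174 - 323)² + 462737) = (1/91648 - 243676)/((-174 - 323)² + 462737) = -22332418047/(91648*((-497)² + 462737)) = -22332418047/(91648*(247009 + 462737)) = -22332418047/91648/709746 = -22332418047/91648*1/709746 = -7444139349/21682267136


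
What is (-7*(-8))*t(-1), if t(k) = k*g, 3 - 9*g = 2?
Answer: -56/9 ≈ -6.2222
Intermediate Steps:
g = ⅑ (g = ⅓ - ⅑*2 = ⅓ - 2/9 = ⅑ ≈ 0.11111)
t(k) = k/9 (t(k) = k*(⅑) = k/9)
(-7*(-8))*t(-1) = (-7*(-8))*((⅑)*(-1)) = 56*(-⅑) = -56/9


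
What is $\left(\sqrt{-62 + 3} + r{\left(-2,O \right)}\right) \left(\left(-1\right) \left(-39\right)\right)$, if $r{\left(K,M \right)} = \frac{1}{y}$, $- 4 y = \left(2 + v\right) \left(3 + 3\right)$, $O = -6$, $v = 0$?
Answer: $-13 + 39 i \sqrt{59} \approx -13.0 + 299.56 i$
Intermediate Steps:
$y = -3$ ($y = - \frac{\left(2 + 0\right) \left(3 + 3\right)}{4} = - \frac{2 \cdot 6}{4} = \left(- \frac{1}{4}\right) 12 = -3$)
$r{\left(K,M \right)} = - \frac{1}{3}$ ($r{\left(K,M \right)} = \frac{1}{-3} = - \frac{1}{3}$)
$\left(\sqrt{-62 + 3} + r{\left(-2,O \right)}\right) \left(\left(-1\right) \left(-39\right)\right) = \left(\sqrt{-62 + 3} - \frac{1}{3}\right) \left(\left(-1\right) \left(-39\right)\right) = \left(\sqrt{-59} - \frac{1}{3}\right) 39 = \left(i \sqrt{59} - \frac{1}{3}\right) 39 = \left(- \frac{1}{3} + i \sqrt{59}\right) 39 = -13 + 39 i \sqrt{59}$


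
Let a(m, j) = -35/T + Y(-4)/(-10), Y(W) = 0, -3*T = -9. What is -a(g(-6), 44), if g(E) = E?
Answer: 35/3 ≈ 11.667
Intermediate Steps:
T = 3 (T = -⅓*(-9) = 3)
a(m, j) = -35/3 (a(m, j) = -35/3 + 0/(-10) = -35*⅓ + 0*(-⅒) = -35/3 + 0 = -35/3)
-a(g(-6), 44) = -1*(-35/3) = 35/3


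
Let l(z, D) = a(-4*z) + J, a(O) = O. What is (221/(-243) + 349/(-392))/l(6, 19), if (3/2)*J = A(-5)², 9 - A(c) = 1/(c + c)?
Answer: -4285975/74315556 ≈ -0.057673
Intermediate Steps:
A(c) = 9 - 1/(2*c) (A(c) = 9 - 1/(c + c) = 9 - 1/(2*c))
J = 8281/150 (J = 2*(9 - ½/(-5))²/3 = 2*(9 - ½*(-⅕))²/3 = 2*(9 + ⅒)²/3 = 2*(91/10)²/3 = (⅔)*(8281/100) = 8281/150 ≈ 55.207)
l(z, D) = 8281/150 - 4*z (l(z, D) = -4*z + 8281/150 = 8281/150 - 4*z)
(221/(-243) + 349/(-392))/l(6, 19) = (221/(-243) + 349/(-392))/(8281/150 - 4*6) = (221*(-1/243) + 349*(-1/392))/(8281/150 - 24) = (-221/243 - 349/392)/(4681/150) = -171439/95256*150/4681 = -4285975/74315556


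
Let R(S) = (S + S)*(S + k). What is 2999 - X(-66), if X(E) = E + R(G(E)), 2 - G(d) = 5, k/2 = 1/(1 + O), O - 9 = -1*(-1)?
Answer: 33529/11 ≈ 3048.1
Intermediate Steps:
O = 10 (O = 9 - 1*(-1) = 9 + 1 = 10)
k = 2/11 (k = 2/(1 + 10) = 2/11 ≈ 0.18182)
G(d) = -3 (G(d) = 2 - 1*5 = 2 - 5 = -3)
R(S) = 2*S*(2/11 + S) (R(S) = (S + S)*(S + 2/11) = (2*S)*(2/11 + S) = 2*S*(2/11 + S))
X(E) = 186/11 + E (X(E) = E + (2/11)*(-3)*(2 + 11*(-3)) = E + (2/11)*(-3)*(2 - 33) = E + (2/11)*(-3)*(-31) = E + 186/11 = 186/11 + E)
2999 - X(-66) = 2999 - (186/11 - 66) = 2999 - 1*(-540/11) = 2999 + 540/11 = 33529/11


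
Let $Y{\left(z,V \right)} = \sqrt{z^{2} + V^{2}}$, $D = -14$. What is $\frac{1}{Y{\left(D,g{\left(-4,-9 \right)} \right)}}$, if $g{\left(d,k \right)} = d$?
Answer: $\frac{\sqrt{53}}{106} \approx 0.06868$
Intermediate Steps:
$Y{\left(z,V \right)} = \sqrt{V^{2} + z^{2}}$
$\frac{1}{Y{\left(D,g{\left(-4,-9 \right)} \right)}} = \frac{1}{\sqrt{\left(-4\right)^{2} + \left(-14\right)^{2}}} = \frac{1}{\sqrt{16 + 196}} = \frac{1}{\sqrt{212}} = \frac{1}{2 \sqrt{53}} = \frac{\sqrt{53}}{106}$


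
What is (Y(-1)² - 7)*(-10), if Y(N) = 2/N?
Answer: 30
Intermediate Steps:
(Y(-1)² - 7)*(-10) = ((2/(-1))² - 7)*(-10) = ((2*(-1))² - 7)*(-10) = ((-2)² - 7)*(-10) = (4 - 7)*(-10) = -3*(-10) = 30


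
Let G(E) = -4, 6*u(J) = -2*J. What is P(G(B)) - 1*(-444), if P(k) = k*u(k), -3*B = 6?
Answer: 1316/3 ≈ 438.67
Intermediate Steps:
u(J) = -J/3 (u(J) = (-2*J)/6 = -J/3)
B = -2 (B = -⅓*6 = -2)
P(k) = -k²/3 (P(k) = k*(-k/3) = -k²/3)
P(G(B)) - 1*(-444) = -⅓*(-4)² - 1*(-444) = -⅓*16 + 444 = -16/3 + 444 = 1316/3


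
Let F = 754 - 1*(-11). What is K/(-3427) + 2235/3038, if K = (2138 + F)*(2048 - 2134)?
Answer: 766120349/10411226 ≈ 73.586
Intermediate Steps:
F = 765 (F = 754 + 11 = 765)
K = -249658 (K = (2138 + 765)*(2048 - 2134) = 2903*(-86) = -249658)
K/(-3427) + 2235/3038 = -249658/(-3427) + 2235/3038 = -249658*(-1/3427) + 2235*(1/3038) = 249658/3427 + 2235/3038 = 766120349/10411226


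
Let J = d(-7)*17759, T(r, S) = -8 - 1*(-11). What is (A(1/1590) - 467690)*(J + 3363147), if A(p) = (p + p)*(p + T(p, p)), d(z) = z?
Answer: -957372674357317993/632025 ≈ -1.5148e+12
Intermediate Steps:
T(r, S) = 3 (T(r, S) = -8 + 11 = 3)
A(p) = 2*p*(3 + p) (A(p) = (p + p)*(p + 3) = (2*p)*(3 + p) = 2*p*(3 + p))
J = -124313 (J = -7*17759 = -124313)
(A(1/1590) - 467690)*(J + 3363147) = (2*(3 + 1/1590)/1590 - 467690)*(-124313 + 3363147) = (2*(1/1590)*(3 + 1/1590) - 467690)*3238834 = (2*(1/1590)*(4771/1590) - 467690)*3238834 = (4771/1264050 - 467690)*3238834 = -591183539729/1264050*3238834 = -957372674357317993/632025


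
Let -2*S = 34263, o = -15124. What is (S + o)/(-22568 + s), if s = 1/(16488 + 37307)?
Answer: 3470369245/2428091118 ≈ 1.4293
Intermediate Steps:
s = 1/53795 ≈ 1.8589e-5
S = -34263/2 (S = -½*34263 = -34263/2 ≈ -17132.)
(S + o)/(-22568 + s) = (-34263/2 - 15124)/(-22568 + 1/53795) = -64511/(2*(-1214045559/53795)) = -64511/2*(-53795/1214045559) = 3470369245/2428091118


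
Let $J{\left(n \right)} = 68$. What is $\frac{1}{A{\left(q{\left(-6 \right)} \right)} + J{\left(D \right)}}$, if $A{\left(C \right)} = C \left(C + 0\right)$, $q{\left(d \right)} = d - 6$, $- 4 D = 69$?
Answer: $\frac{1}{212} \approx 0.004717$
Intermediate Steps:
$D = - \frac{69}{4}$ ($D = \left(- \frac{1}{4}\right) 69 = - \frac{69}{4} \approx -17.25$)
$q{\left(d \right)} = -6 + d$ ($q{\left(d \right)} = d - 6 = -6 + d$)
$A{\left(C \right)} = C^{2}$ ($A{\left(C \right)} = C C = C^{2}$)
$\frac{1}{A{\left(q{\left(-6 \right)} \right)} + J{\left(D \right)}} = \frac{1}{\left(-6 - 6\right)^{2} + 68} = \frac{1}{\left(-12\right)^{2} + 68} = \frac{1}{144 + 68} = \frac{1}{212}$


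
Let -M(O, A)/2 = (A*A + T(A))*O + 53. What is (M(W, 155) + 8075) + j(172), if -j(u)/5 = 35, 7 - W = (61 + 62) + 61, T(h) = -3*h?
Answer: 8348034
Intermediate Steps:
W = -177 (W = 7 - ((61 + 62) + 61) = 7 - (123 + 61) = 7 - 1*184 = 7 - 184 = -177)
j(u) = -175 (j(u) = -5*35 = -175)
M(O, A) = -106 - 2*O*(A² - 3*A) (M(O, A) = -2*((A*A - 3*A)*O + 53) = -2*((A² - 3*A)*O + 53) = -2*(O*(A² - 3*A) + 53) = -2*(53 + O*(A² - 3*A)) = -106 - 2*O*(A² - 3*A))
(M(W, 155) + 8075) + j(172) = ((-106 - 2*(-177)*155² + 6*155*(-177)) + 8075) - 175 = ((-106 - 2*(-177)*24025 - 164610) + 8075) - 175 = ((-106 + 8504850 - 164610) + 8075) - 175 = (8340134 + 8075) - 175 = 8348209 - 175 = 8348034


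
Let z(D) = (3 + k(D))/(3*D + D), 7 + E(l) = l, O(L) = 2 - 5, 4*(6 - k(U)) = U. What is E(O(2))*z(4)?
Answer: -5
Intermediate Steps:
k(U) = 6 - U/4
O(L) = -3
E(l) = -7 + l
z(D) = (9 - D/4)/(4*D) (z(D) = (3 + (6 - D/4))/(3*D + D) = (9 - D/4)/((4*D)) = (9 - D/4)*(1/(4*D)) = (9 - D/4)/(4*D))
E(O(2))*z(4) = (-7 - 3)*((1/16)*(36 - 1*4)/4) = -5*(36 - 4)/(8*4) = -5*32/(8*4) = -10*1/2 = -5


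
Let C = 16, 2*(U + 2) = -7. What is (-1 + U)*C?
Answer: -104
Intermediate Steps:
U = -11/2 (U = -2 + (½)*(-7) = -2 - 7/2 = -11/2 ≈ -5.5000)
(-1 + U)*C = (-1 - 11/2)*16 = -13/2*16 = -104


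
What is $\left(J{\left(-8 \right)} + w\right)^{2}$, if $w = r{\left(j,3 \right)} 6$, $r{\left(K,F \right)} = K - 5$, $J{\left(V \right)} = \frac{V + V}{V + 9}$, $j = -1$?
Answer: $2704$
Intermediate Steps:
$J{\left(V \right)} = \frac{2 V}{9 + V}$
$r{\left(K,F \right)} = -5 + K$ ($r{\left(K,F \right)} = K - 5 = -5 + K$)
$w = -36$ ($w = \left(-5 - 1\right) 6 = \left(-6\right) 6 = -36$)
$\left(J{\left(-8 \right)} + w\right)^{2} = \left(2 \left(-8\right) \frac{1}{9 - 8} - 36\right)^{2} = \left(2 \left(-8\right) 1^{-1} - 36\right)^{2} = \left(2 \left(-8\right) 1 - 36\right)^{2} = \left(-16 - 36\right)^{2} = \left(-52\right)^{2} = 2704$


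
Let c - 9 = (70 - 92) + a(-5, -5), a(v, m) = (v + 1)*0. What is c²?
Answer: 169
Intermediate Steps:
a(v, m) = 0 (a(v, m) = (1 + v)*0 = 0)
c = -13 (c = 9 + ((70 - 92) + 0) = 9 + (-22 + 0) = 9 - 22 = -13)
c² = (-13)² = 169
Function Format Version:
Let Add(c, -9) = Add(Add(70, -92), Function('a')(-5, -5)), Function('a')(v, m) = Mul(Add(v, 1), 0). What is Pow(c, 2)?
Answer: 169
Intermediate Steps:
Function('a')(v, m) = 0 (Function('a')(v, m) = Mul(Add(1, v), 0) = 0)
c = -13 (c = Add(9, Add(Add(70, -92), 0)) = Add(9, Add(-22, 0)) = Add(9, -22) = -13)
Pow(c, 2) = Pow(-13, 2) = 169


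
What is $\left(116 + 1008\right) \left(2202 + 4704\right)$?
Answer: $7762344$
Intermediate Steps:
$\left(116 + 1008\right) \left(2202 + 4704\right) = 1124 \cdot 6906 = 7762344$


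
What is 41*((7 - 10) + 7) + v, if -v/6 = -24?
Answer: 308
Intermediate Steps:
v = 144 (v = -6*(-24) = 144)
41*((7 - 10) + 7) + v = 41*((7 - 10) + 7) + 144 = 41*(-3 + 7) + 144 = 41*4 + 144 = 164 + 144 = 308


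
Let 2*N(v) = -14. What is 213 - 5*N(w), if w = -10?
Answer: 248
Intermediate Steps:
N(v) = -7 (N(v) = (½)*(-14) = -7)
213 - 5*N(w) = 213 - 5*(-7) = 213 + 35 = 248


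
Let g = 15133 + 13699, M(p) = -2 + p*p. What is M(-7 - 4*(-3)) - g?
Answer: -28809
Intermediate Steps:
M(p) = -2 + p²
g = 28832
M(-7 - 4*(-3)) - g = (-2 + (-7 - 4*(-3))²) - 1*28832 = (-2 + (-7 + 12)²) - 28832 = (-2 + 5²) - 28832 = (-2 + 25) - 28832 = 23 - 28832 = -28809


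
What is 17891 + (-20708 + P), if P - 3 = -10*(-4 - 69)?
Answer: -2084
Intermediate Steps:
P = 733 (P = 3 - 10*(-4 - 69) = 3 - 10*(-73) = 3 + 730 = 733)
17891 + (-20708 + P) = 17891 + (-20708 + 733) = 17891 - 19975 = -2084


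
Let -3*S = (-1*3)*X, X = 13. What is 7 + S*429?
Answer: 5584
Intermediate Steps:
S = 13 (S = -(-1*3)*13/3 = -(-1)*13 = -⅓*(-39) = 13)
7 + S*429 = 7 + 13*429 = 7 + 5577 = 5584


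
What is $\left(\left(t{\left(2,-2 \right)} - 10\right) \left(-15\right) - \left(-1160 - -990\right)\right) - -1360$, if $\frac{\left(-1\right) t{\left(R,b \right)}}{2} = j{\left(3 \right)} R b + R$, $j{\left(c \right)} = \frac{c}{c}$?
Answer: $1620$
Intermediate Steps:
$j{\left(c \right)} = 1$
$t{\left(R,b \right)} = - 2 R - 2 R b$ ($t{\left(R,b \right)} = - 2 \left(1 R b + R\right) = - 2 \left(R b + R\right) = - 2 \left(R + R b\right) = - 2 R - 2 R b$)
$\left(\left(t{\left(2,-2 \right)} - 10\right) \left(-15\right) - \left(-1160 - -990\right)\right) - -1360 = \left(\left(\left(-2\right) 2 \left(1 - 2\right) - 10\right) \left(-15\right) - \left(-1160 - -990\right)\right) - -1360 = \left(\left(\left(-2\right) 2 \left(-1\right) - 10\right) \left(-15\right) - \left(-1160 + 990\right)\right) + 1360 = \left(\left(4 - 10\right) \left(-15\right) - -170\right) + 1360 = \left(\left(-6\right) \left(-15\right) + 170\right) + 1360 = \left(90 + 170\right) + 1360 = 260 + 1360 = 1620$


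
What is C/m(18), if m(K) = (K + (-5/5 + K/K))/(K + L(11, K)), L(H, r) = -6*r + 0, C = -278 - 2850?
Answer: 15640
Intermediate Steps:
C = -3128
L(H, r) = -6*r
m(K) = -⅕ (m(K) = (K + (-5/5 + K/K))/(K - 6*K) = (K + (-5*⅕ + 1))/((-5*K)) = (K + (-1 + 1))*(-1/(5*K)) = (K + 0)*(-1/(5*K)) = K*(-1/(5*K)) = -⅕)
C/m(18) = -3128/(-⅕) = -3128*(-5) = 15640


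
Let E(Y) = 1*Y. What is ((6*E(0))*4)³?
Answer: 0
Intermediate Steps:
E(Y) = Y
((6*E(0))*4)³ = ((6*0)*4)³ = (0*4)³ = 0³ = 0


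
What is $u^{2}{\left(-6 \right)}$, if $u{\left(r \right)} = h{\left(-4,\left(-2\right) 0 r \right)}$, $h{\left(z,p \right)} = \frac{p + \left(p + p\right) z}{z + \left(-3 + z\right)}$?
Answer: $0$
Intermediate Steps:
$h{\left(z,p \right)} = \frac{p + 2 p z}{-3 + 2 z}$
$u{\left(r \right)} = 0$ ($u{\left(r \right)} = \frac{\left(-2\right) 0 r \left(1 + 2 \left(-4\right)\right)}{-3 + 2 \left(-4\right)} = \frac{0 r \left(1 - 8\right)}{-3 - 8} = 0 \frac{1}{-11} \left(-7\right) = 0 \left(- \frac{1}{11}\right) \left(-7\right) = 0$)
$u^{2}{\left(-6 \right)} = 0^{2} = 0$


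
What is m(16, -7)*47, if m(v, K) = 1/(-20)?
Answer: -47/20 ≈ -2.3500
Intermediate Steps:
m(v, K) = -1/20
m(16, -7)*47 = -1/20*47 = -47/20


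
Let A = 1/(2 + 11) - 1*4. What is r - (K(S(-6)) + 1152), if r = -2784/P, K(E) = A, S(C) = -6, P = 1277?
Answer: -19095417/16601 ≈ -1150.3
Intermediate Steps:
A = -51/13 (A = 1/13 - 4 = -51/13 ≈ -3.9231)
K(E) = -51/13
r = -2784/1277 ≈ -2.1801
r - (K(S(-6)) + 1152) = -2784/1277 - (-51/13 + 1152) = -2784/1277 - 1*14925/13 = -2784/1277 - 14925/13 = -19095417/16601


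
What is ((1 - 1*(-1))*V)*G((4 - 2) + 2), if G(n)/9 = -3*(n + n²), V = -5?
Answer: 5400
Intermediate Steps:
G(n) = -27*n - 27*n² (G(n) = 9*(-3*(n + n²)) = 9*(-3*n - 3*n²) = -27*n - 27*n²)
((1 - 1*(-1))*V)*G((4 - 2) + 2) = ((1 - 1*(-1))*(-5))*(-27*((4 - 2) + 2)*(1 + ((4 - 2) + 2))) = ((1 + 1)*(-5))*(-27*(2 + 2)*(1 + (2 + 2))) = (2*(-5))*(-27*4*(1 + 4)) = -(-270)*4*5 = -10*(-540) = 5400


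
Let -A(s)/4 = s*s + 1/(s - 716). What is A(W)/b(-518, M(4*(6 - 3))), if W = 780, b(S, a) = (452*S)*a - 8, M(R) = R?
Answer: 38937601/44954240 ≈ 0.86616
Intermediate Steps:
b(S, a) = -8 + 452*S*a (b(S, a) = 452*S*a - 8 = -8 + 452*S*a)
A(s) = -4*s² - 4/(-716 + s) (A(s) = -4*(s*s + 1/(s - 716)) = -4*(s² + 1/(-716 + s)) = -4*s² - 4/(-716 + s))
A(W)/b(-518, M(4*(6 - 3))) = (4*(-1 - 1*780³ + 716*780²)/(-716 + 780))/(-8 + 452*(-518)*(4*(6 - 3))) = (4*(-1 - 1*474552000 + 716*608400)/64)/(-8 + 452*(-518)*(4*3)) = (4*(1/64)*(-1 - 474552000 + 435614400))/(-8 + 452*(-518)*12) = (4*(1/64)*(-38937601))/(-8 - 2809632) = -38937601/16/(-2809640) = -38937601/16*(-1/2809640) = 38937601/44954240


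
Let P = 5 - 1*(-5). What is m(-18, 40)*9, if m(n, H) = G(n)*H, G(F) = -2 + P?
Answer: 2880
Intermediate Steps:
P = 10 (P = 5 + 5 = 10)
G(F) = 8 (G(F) = -2 + 10 = 8)
m(n, H) = 8*H
m(-18, 40)*9 = (8*40)*9 = 320*9 = 2880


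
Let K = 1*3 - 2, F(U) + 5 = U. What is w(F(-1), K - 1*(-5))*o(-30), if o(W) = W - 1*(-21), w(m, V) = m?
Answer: 54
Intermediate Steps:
F(U) = -5 + U
K = 1 (K = 3 - 2 = 1)
o(W) = 21 + W (o(W) = W + 21 = 21 + W)
w(F(-1), K - 1*(-5))*o(-30) = (-5 - 1)*(21 - 30) = -6*(-9) = 54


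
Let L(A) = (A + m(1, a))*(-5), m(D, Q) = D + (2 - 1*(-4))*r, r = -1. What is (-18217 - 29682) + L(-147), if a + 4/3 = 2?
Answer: -47139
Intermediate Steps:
a = ⅔ (a = -4/3 + 2 = ⅔ ≈ 0.66667)
m(D, Q) = -6 + D (m(D, Q) = D + (2 - 1*(-4))*(-1) = D + (2 + 4)*(-1) = D + 6*(-1) = D - 6 = -6 + D)
L(A) = 25 - 5*A (L(A) = (A + (-6 + 1))*(-5) = (A - 5)*(-5) = (-5 + A)*(-5) = 25 - 5*A)
(-18217 - 29682) + L(-147) = (-18217 - 29682) + (25 - 5*(-147)) = -47899 + (25 + 735) = -47899 + 760 = -47139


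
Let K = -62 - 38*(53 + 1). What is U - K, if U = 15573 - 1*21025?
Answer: -3338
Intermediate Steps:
U = -5452 (U = 15573 - 21025 = -5452)
K = -2114 (K = -62 - 38*54 = -62 - 2052 = -2114)
U - K = -5452 - 1*(-2114) = -5452 + 2114 = -3338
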